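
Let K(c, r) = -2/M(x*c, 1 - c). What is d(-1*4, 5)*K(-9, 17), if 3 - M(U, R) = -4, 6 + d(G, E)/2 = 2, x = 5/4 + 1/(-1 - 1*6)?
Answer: 16/7 ≈ 2.2857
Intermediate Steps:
x = 7/6 (x = 5*(¼) + (⅙)/(-2) = 5/4 - ½*⅙ = 5/4 - 1/12 = 7/6 ≈ 1.1667)
d(G, E) = -8 (d(G, E) = -12 + 2*2 = -12 + 4 = -8)
M(U, R) = 7 (M(U, R) = 3 - 1*(-4) = 3 + 4 = 7)
K(c, r) = -2/7
d(-1*4, 5)*K(-9, 17) = -8*(-2/7) = 16/7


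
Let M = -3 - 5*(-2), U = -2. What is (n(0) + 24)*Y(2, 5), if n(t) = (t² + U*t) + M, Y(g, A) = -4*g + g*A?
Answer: 62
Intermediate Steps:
Y(g, A) = -4*g + A*g
M = 7 (M = -3 + 10 = 7)
n(t) = 7 + t² - 2*t (n(t) = (t² - 2*t) + 7 = 7 + t² - 2*t)
(n(0) + 24)*Y(2, 5) = ((7 + 0² - 2*0) + 24)*(2*(-4 + 5)) = ((7 + 0 + 0) + 24)*(2*1) = (7 + 24)*2 = 31*2 = 62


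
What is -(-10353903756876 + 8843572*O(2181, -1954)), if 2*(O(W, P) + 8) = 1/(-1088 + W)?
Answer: 11316894130037250/1093 ≈ 1.0354e+13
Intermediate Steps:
O(W, P) = -8 + 1/(2*(-1088 + W))
-(-10353903756876 + 8843572*O(2181, -1954)) = -(-10353903756876 + 4421786*(17409 - 16*2181)/(-1088 + 2181)) = -8843572/(1/(-1170783 + (½)*(17409 - 34896)/1093)) = -8843572/(1/(-1170783 + (½)*(1/1093)*(-17487))) = -8843572/(1/(-1170783 - 17487/2186)) = -8843572/(1/(-2559349125/2186)) = -8843572/(-2186/2559349125) = -8843572*(-2559349125/2186) = 11316894130037250/1093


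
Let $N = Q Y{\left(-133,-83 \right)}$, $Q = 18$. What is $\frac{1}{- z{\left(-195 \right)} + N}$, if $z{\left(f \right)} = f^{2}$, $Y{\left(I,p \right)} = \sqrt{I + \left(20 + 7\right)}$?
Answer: $- \frac{4225}{160659441} - \frac{2 i \sqrt{106}}{160659441} \approx -2.6298 \cdot 10^{-5} - 1.2817 \cdot 10^{-7} i$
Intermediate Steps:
$Y{\left(I,p \right)} = \sqrt{27 + I}$ ($Y{\left(I,p \right)} = \sqrt{I + 27} = \sqrt{27 + I}$)
$N = 18 i \sqrt{106}$ ($N = 18 \sqrt{27 - 133} = 18 \sqrt{-106} = 18 i \sqrt{106} \approx 185.32 i$)
$\frac{1}{- z{\left(-195 \right)} + N} = \frac{1}{- \left(-195\right)^{2} + 18 i \sqrt{106}} = \frac{1}{\left(-1\right) 38025 + 18 i \sqrt{106}} = \frac{1}{-38025 + 18 i \sqrt{106}}$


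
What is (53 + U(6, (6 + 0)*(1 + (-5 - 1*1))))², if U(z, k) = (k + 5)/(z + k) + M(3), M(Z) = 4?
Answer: 1940449/576 ≈ 3368.8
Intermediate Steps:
U(z, k) = 4 + (5 + k)/(k + z) (U(z, k) = (k + 5)/(z + k) + 4 = (5 + k)/(k + z) + 4 = 4 + (5 + k)/(k + z))
(53 + U(6, (6 + 0)*(1 + (-5 - 1*1))))² = (53 + (5 + 4*6 + 5*((6 + 0)*(1 + (-5 - 1*1))))/((6 + 0)*(1 + (-5 - 1*1)) + 6))² = (53 + (5 + 24 + 5*(6*(1 + (-5 - 1))))/(6*(1 + (-5 - 1)) + 6))² = (53 + (5 + 24 + 5*(6*(1 - 6)))/(6*(1 - 6) + 6))² = (53 + (5 + 24 + 5*(6*(-5)))/(6*(-5) + 6))² = (53 + (5 + 24 + 5*(-30))/(-30 + 6))² = (53 + (5 + 24 - 150)/(-24))² = (53 - 1/24*(-121))² = (53 + 121/24)² = (1393/24)² = 1940449/576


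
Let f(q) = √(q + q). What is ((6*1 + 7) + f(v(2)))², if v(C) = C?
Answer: 225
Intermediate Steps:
f(q) = √2*√q (f(q) = √(2*q) = √2*√q)
((6*1 + 7) + f(v(2)))² = ((6*1 + 7) + √2*√2)² = ((6 + 7) + 2)² = (13 + 2)² = 15² = 225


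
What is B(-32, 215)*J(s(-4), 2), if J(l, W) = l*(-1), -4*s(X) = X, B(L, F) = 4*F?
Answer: -860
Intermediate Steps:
s(X) = -X/4
J(l, W) = -l
B(-32, 215)*J(s(-4), 2) = (4*215)*(-(-1)*(-4)/4) = 860*(-1*1) = 860*(-1) = -860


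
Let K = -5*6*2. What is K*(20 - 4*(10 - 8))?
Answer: -720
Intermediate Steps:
K = -60 (K = -30*2 = -60)
K*(20 - 4*(10 - 8)) = -60*(20 - 4*(10 - 8)) = -60*(20 - 4*2) = -60*(20 - 8) = -60*12 = -720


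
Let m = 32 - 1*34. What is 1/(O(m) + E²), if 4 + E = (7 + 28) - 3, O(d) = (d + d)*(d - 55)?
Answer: 1/1012 ≈ 0.00098814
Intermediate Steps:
m = -2 (m = 32 - 34 = -2)
O(d) = 2*d*(-55 + d) (O(d) = (2*d)*(-55 + d) = 2*d*(-55 + d))
E = 28 (E = -4 + ((7 + 28) - 3) = -4 + (35 - 3) = -4 + 32 = 28)
1/(O(m) + E²) = 1/(2*(-2)*(-55 - 2) + 28²) = 1/(2*(-2)*(-57) + 784) = 1/(228 + 784) = 1/1012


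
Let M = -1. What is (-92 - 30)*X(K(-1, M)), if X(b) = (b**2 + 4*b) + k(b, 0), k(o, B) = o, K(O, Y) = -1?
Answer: 488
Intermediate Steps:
X(b) = b**2 + 5*b (X(b) = (b**2 + 4*b) + b = b**2 + 5*b)
(-92 - 30)*X(K(-1, M)) = (-92 - 30)*(-(5 - 1)) = -(-122)*4 = -122*(-4) = 488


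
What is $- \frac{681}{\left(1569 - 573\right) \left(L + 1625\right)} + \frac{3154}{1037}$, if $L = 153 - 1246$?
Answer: $\frac{556836697}{183159088} \approx 3.0402$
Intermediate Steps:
$L = -1093$
$- \frac{681}{\left(1569 - 573\right) \left(L + 1625\right)} + \frac{3154}{1037} = - \frac{681}{\left(1569 - 573\right) \left(-1093 + 1625\right)} + \frac{3154}{1037} = - \frac{681}{996 \cdot 532} + 3154 \cdot \frac{1}{1037} = - \frac{681}{529872} + \frac{3154}{1037} = \left(-681\right) \frac{1}{529872} + \frac{3154}{1037} = - \frac{227}{176624} + \frac{3154}{1037} = \frac{556836697}{183159088}$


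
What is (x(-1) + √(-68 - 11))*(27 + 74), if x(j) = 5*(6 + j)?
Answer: 2525 + 101*I*√79 ≈ 2525.0 + 897.71*I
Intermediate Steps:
x(j) = 30 + 5*j
(x(-1) + √(-68 - 11))*(27 + 74) = ((30 + 5*(-1)) + √(-68 - 11))*(27 + 74) = ((30 - 5) + √(-79))*101 = (25 + I*√79)*101 = 2525 + 101*I*√79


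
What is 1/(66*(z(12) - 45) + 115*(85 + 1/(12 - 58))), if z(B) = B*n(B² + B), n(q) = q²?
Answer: 2/38561829 ≈ 5.1865e-8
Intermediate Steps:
z(B) = B*(B + B²)² (z(B) = B*(B² + B)² = B*(B + B²)²)
1/(66*(z(12) - 45) + 115*(85 + 1/(12 - 58))) = 1/(66*(12³*(1 + 12)² - 45) + 115*(85 + 1/(12 - 58))) = 1/(66*(1728*13² - 45) + 115*(85 + 1/(-46))) = 1/(66*(1728*169 - 45) + 115*(85 - 1/46)) = 1/(66*(292032 - 45) + 115*(3909/46)) = 1/(66*291987 + 19545/2) = 1/(19271142 + 19545/2) = 1/(38561829/2) = 2/38561829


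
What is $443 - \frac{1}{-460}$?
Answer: $\frac{203781}{460} \approx 443.0$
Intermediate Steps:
$443 - \frac{1}{-460} = 443 - - \frac{1}{460} = 443 + \frac{1}{460} = \frac{203781}{460}$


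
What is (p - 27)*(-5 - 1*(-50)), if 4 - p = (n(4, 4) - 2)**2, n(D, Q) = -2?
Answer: -1755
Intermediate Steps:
p = -12 (p = 4 - (-2 - 2)**2 = 4 - 1*(-4)**2 = 4 - 1*16 = 4 - 16 = -12)
(p - 27)*(-5 - 1*(-50)) = (-12 - 27)*(-5 - 1*(-50)) = -39*(-5 + 50) = -39*45 = -1755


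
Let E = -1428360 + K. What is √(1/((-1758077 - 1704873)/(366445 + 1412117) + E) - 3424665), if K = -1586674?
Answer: I*√24619606718276793797538092814414/2681214182029 ≈ 1850.6*I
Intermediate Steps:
E = -3015034 (E = -1428360 - 1586674 = -3015034)
√(1/((-1758077 - 1704873)/(366445 + 1412117) + E) - 3424665) = √(1/((-1758077 - 1704873)/(366445 + 1412117) - 3015034) - 3424665) = √(1/(-3462950/1778562 - 3015034) - 3424665) = √(1/(-3462950*1/1778562 - 3015034) - 3424665) = √(1/(-1731475/889281 - 3015034) - 3424665) = √(1/(-2681214182029/889281) - 3424665) = √(-889281/2681214182029 - 3424665) = √(-9182260366699234566/2681214182029) = I*√24619606718276793797538092814414/2681214182029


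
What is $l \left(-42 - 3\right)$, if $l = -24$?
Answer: $1080$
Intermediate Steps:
$l \left(-42 - 3\right) = - 24 \left(-42 - 3\right) = \left(-24\right) \left(-45\right) = 1080$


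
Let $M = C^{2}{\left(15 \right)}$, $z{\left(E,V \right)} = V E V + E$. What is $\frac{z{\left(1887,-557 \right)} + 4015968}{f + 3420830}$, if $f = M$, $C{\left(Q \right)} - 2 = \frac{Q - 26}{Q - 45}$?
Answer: $\frac{530511946200}{3078752041} \approx 172.31$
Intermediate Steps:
$C{\left(Q \right)} = 2 + \frac{-26 + Q}{-45 + Q}$ ($C{\left(Q \right)} = 2 + \frac{Q - 26}{Q - 45} = 2 + \frac{-26 + Q}{-45 + Q}$)
$z{\left(E,V \right)} = E + E V^{2}$ ($z{\left(E,V \right)} = E V V + E = E V^{2} + E = E + E V^{2}$)
$M = \frac{5041}{900}$ ($M = \left(\frac{-116 + 3 \cdot 15}{-45 + 15}\right)^{2} = \left(\frac{-116 + 45}{-30}\right)^{2} = \left(\left(- \frac{1}{30}\right) \left(-71\right)\right)^{2} = \left(\frac{71}{30}\right)^{2} = \frac{5041}{900} \approx 5.6011$)
$f = \frac{5041}{900} \approx 5.6011$
$\frac{z{\left(1887,-557 \right)} + 4015968}{f + 3420830} = \frac{1887 \left(1 + \left(-557\right)^{2}\right) + 4015968}{\frac{5041}{900} + 3420830} = \frac{1887 \left(1 + 310249\right) + 4015968}{\frac{3078752041}{900}} = \left(1887 \cdot 310250 + 4015968\right) \frac{900}{3078752041} = \left(585441750 + 4015968\right) \frac{900}{3078752041} = 589457718 \cdot \frac{900}{3078752041} = \frac{530511946200}{3078752041}$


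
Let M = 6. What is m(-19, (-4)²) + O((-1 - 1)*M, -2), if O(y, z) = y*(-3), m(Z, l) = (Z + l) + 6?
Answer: 39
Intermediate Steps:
m(Z, l) = 6 + Z + l
O(y, z) = -3*y
m(-19, (-4)²) + O((-1 - 1)*M, -2) = (6 - 19 + (-4)²) - 3*(-1 - 1)*6 = (6 - 19 + 16) - (-6)*6 = 3 - 3*(-12) = 3 + 36 = 39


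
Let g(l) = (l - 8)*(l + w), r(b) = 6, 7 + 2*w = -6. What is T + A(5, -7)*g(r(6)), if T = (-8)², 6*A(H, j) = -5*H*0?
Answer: 64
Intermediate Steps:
A(H, j) = 0 (A(H, j) = (-5*H*0)/6 = (⅙)*0 = 0)
w = -13/2 (w = -7/2 + (½)*(-6) = -7/2 - 3 = -13/2 ≈ -6.5000)
T = 64
g(l) = (-8 + l)*(-13/2 + l) (g(l) = (l - 8)*(l - 13/2) = (-8 + l)*(-13/2 + l))
T + A(5, -7)*g(r(6)) = 64 + 0*(52 + 6² - 29/2*6) = 64 + 0*(52 + 36 - 87) = 64 + 0*1 = 64 + 0 = 64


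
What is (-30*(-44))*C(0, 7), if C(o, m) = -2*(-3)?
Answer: 7920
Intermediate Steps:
C(o, m) = 6
(-30*(-44))*C(0, 7) = -30*(-44)*6 = 1320*6 = 7920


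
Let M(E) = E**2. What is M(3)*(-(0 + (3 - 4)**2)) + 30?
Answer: 21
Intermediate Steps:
M(3)*(-(0 + (3 - 4)**2)) + 30 = 3**2*(-(0 + (3 - 4)**2)) + 30 = 9*(-(0 + (-1)**2)) + 30 = 9*(-(0 + 1)) + 30 = 9*(-1*1) + 30 = 9*(-1) + 30 = -9 + 30 = 21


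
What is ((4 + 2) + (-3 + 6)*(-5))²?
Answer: 81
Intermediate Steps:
((4 + 2) + (-3 + 6)*(-5))² = (6 + 3*(-5))² = (6 - 15)² = (-9)² = 81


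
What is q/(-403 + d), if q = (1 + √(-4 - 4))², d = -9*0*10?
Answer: 7/403 - 4*I*√2/403 ≈ 0.01737 - 0.014037*I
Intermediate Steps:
d = 0 (d = 0*10 = 0)
q = (1 + 2*I*√2)² (q = (1 + √(-8))² = (1 + 2*I*√2)² ≈ -7.0 + 5.6569*I)
q/(-403 + d) = (-7 + 4*I*√2)/(-403 + 0) = (-7 + 4*I*√2)/(-403) = -(-7 + 4*I*√2)/403 = 7/403 - 4*I*√2/403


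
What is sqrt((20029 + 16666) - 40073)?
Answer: I*sqrt(3378) ≈ 58.121*I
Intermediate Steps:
sqrt((20029 + 16666) - 40073) = sqrt(36695 - 40073) = sqrt(-3378) = I*sqrt(3378)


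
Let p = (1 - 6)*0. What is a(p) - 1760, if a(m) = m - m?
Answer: -1760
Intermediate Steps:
p = 0 (p = -5*0 = 0)
a(m) = 0
a(p) - 1760 = 0 - 1760 = -1760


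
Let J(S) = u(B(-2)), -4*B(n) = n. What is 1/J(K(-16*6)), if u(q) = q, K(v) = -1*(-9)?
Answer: 2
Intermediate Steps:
B(n) = -n/4
K(v) = 9
J(S) = ½ (J(S) = -¼*(-2) = ½)
1/J(K(-16*6)) = 1/(½) = 2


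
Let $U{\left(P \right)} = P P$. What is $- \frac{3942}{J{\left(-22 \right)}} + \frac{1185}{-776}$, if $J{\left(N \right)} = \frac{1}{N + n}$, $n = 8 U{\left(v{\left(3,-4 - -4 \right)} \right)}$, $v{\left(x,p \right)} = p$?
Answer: $\frac{67296639}{776} \approx 86723.0$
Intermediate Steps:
$U{\left(P \right)} = P^{2}$
$n = 0$ ($n = 8 \left(-4 - -4\right)^{2} = 8 \left(-4 + 4\right)^{2} = 8 \cdot 0^{2} = 8 \cdot 0 = 0$)
$J{\left(N \right)} = \frac{1}{N}$ ($J{\left(N \right)} = \frac{1}{N + 0} = \frac{1}{N}$)
$- \frac{3942}{J{\left(-22 \right)}} + \frac{1185}{-776} = - \frac{3942}{\frac{1}{-22}} + \frac{1185}{-776} = - \frac{3942}{- \frac{1}{22}} + 1185 \left(- \frac{1}{776}\right) = \left(-3942\right) \left(-22\right) - \frac{1185}{776} = 86724 - \frac{1185}{776} = \frac{67296639}{776}$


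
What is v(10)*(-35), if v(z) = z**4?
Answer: -350000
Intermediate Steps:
v(10)*(-35) = 10**4*(-35) = 10000*(-35) = -350000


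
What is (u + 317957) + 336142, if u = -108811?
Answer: 545288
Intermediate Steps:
(u + 317957) + 336142 = (-108811 + 317957) + 336142 = 209146 + 336142 = 545288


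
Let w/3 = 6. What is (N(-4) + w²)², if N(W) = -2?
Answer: 103684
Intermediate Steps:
w = 18 (w = 3*6 = 18)
(N(-4) + w²)² = (-2 + 18²)² = (-2 + 324)² = 322² = 103684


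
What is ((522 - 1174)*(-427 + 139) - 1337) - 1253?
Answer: 185186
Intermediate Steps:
((522 - 1174)*(-427 + 139) - 1337) - 1253 = (-652*(-288) - 1337) - 1253 = (187776 - 1337) - 1253 = 186439 - 1253 = 185186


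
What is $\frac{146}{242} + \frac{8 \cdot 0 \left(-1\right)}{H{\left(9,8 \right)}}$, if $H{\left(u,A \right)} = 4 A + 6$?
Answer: $\frac{73}{121} \approx 0.60331$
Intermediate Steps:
$H{\left(u,A \right)} = 6 + 4 A$
$\frac{146}{242} + \frac{8 \cdot 0 \left(-1\right)}{H{\left(9,8 \right)}} = \frac{146}{242} + \frac{8 \cdot 0 \left(-1\right)}{6 + 4 \cdot 8} = 146 \cdot \frac{1}{242} + \frac{0 \left(-1\right)}{6 + 32} = \frac{73}{121} + \frac{0}{38} = \frac{73}{121} + 0 \cdot \frac{1}{38} = \frac{73}{121} + 0 = \frac{73}{121}$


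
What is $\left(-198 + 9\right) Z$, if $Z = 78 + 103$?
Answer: $-34209$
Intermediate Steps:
$Z = 181$
$\left(-198 + 9\right) Z = \left(-198 + 9\right) 181 = \left(-189\right) 181 = -34209$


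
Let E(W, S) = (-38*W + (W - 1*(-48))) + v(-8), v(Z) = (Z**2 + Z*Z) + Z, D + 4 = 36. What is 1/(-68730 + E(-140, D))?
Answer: -1/63382 ≈ -1.5777e-5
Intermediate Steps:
D = 32 (D = -4 + 36 = 32)
v(Z) = Z + 2*Z**2 (v(Z) = (Z**2 + Z**2) + Z = 2*Z**2 + Z = Z + 2*Z**2)
E(W, S) = 168 - 37*W (E(W, S) = (-38*W + (W - 1*(-48))) - 8*(1 + 2*(-8)) = (-38*W + (W + 48)) - 8*(1 - 16) = (-38*W + (48 + W)) - 8*(-15) = (48 - 37*W) + 120 = 168 - 37*W)
1/(-68730 + E(-140, D)) = 1/(-68730 + (168 - 37*(-140))) = 1/(-68730 + (168 + 5180)) = 1/(-68730 + 5348) = 1/(-63382) = -1/63382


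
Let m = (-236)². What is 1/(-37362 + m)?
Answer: 1/18334 ≈ 5.4543e-5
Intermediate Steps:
m = 55696
1/(-37362 + m) = 1/(-37362 + 55696) = 1/18334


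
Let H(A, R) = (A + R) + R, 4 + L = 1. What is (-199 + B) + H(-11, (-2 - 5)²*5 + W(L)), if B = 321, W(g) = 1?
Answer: 603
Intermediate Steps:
L = -3 (L = -4 + 1 = -3)
H(A, R) = A + 2*R
(-199 + B) + H(-11, (-2 - 5)²*5 + W(L)) = (-199 + 321) + (-11 + 2*((-2 - 5)²*5 + 1)) = 122 + (-11 + 2*((-7)²*5 + 1)) = 122 + (-11 + 2*(49*5 + 1)) = 122 + (-11 + 2*(245 + 1)) = 122 + (-11 + 2*246) = 122 + (-11 + 492) = 122 + 481 = 603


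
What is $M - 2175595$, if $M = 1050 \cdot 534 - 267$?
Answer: $-1615162$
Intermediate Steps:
$M = 560433$ ($M = 560700 - 267 = 560433$)
$M - 2175595 = 560433 - 2175595 = -1615162$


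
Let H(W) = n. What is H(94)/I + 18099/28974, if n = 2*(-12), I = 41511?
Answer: 83401357/133637746 ≈ 0.62409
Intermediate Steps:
n = -24
H(W) = -24
H(94)/I + 18099/28974 = -24/41511 + 18099/28974 = -24*1/41511 + 18099*(1/28974) = -8/13837 + 6033/9658 = 83401357/133637746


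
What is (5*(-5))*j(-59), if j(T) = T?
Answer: 1475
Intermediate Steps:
(5*(-5))*j(-59) = (5*(-5))*(-59) = -25*(-59) = 1475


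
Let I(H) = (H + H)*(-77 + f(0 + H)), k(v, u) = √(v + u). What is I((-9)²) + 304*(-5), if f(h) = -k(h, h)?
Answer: -13994 - 1458*√2 ≈ -16056.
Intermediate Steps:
k(v, u) = √(u + v)
f(h) = -√2*√h (f(h) = -√(h + h) = -√(2*h) = -√2*√h)
I(H) = 2*H*(-77 - √2*√H) (I(H) = (H + H)*(-77 - √2*√(0 + H)) = (2*H)*(-77 - √2*√H) = 2*H*(-77 - √2*√H))
I((-9)²) + 304*(-5) = -2*(-9)²*(77 + √2*√((-9)²)) + 304*(-5) = -2*81*(77 + √2*√81) - 1520 = -2*81*(77 + √2*9) - 1520 = -2*81*(77 + 9*√2) - 1520 = (-12474 - 1458*√2) - 1520 = -13994 - 1458*√2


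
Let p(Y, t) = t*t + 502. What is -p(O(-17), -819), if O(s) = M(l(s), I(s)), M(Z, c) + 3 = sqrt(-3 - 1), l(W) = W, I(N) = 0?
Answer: -671263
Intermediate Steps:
M(Z, c) = -3 + 2*I (M(Z, c) = -3 + sqrt(-3 - 1) = -3 + sqrt(-4) = -3 + 2*I)
O(s) = -3 + 2*I
p(Y, t) = 502 + t**2 (p(Y, t) = t**2 + 502 = 502 + t**2)
-p(O(-17), -819) = -(502 + (-819)**2) = -(502 + 670761) = -1*671263 = -671263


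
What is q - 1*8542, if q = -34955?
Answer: -43497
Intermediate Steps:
q - 1*8542 = -34955 - 1*8542 = -34955 - 8542 = -43497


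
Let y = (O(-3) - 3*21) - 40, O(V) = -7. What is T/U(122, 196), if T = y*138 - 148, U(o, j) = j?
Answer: -3832/49 ≈ -78.204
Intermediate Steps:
y = -110 (y = (-7 - 3*21) - 40 = (-7 - 63) - 40 = -70 - 40 = -110)
T = -15328 (T = -110*138 - 148 = -15180 - 148 = -15328)
T/U(122, 196) = -15328/196 = -15328*1/196 = -3832/49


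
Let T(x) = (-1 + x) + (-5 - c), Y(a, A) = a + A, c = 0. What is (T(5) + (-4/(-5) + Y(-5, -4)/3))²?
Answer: 256/25 ≈ 10.240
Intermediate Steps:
Y(a, A) = A + a
T(x) = -6 + x (T(x) = (-1 + x) + (-5 - 1*0) = (-1 + x) + (-5 + 0) = (-1 + x) - 5 = -6 + x)
(T(5) + (-4/(-5) + Y(-5, -4)/3))² = ((-6 + 5) + (-4/(-5) + (-4 - 5)/3))² = (-1 + (-4*(-⅕) - 9*⅓))² = (-1 + (⅘ - 3))² = (-1 - 11/5)² = (-16/5)² = 256/25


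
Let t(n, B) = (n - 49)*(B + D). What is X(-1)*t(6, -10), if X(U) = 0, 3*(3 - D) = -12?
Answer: 0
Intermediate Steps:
D = 7 (D = 3 - ⅓*(-12) = 3 + 4 = 7)
t(n, B) = (-49 + n)*(7 + B) (t(n, B) = (n - 49)*(B + 7) = (-49 + n)*(7 + B))
X(-1)*t(6, -10) = 0*(-343 - 49*(-10) + 7*6 - 10*6) = 0*(-343 + 490 + 42 - 60) = 0*129 = 0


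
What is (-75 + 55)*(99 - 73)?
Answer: -520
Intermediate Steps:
(-75 + 55)*(99 - 73) = -20*26 = -520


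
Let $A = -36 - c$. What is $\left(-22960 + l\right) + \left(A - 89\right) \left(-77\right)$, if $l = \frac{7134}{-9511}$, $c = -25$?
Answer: $- \frac{145144994}{9511} \approx -15261.0$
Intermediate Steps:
$A = -11$ ($A = -36 - -25 = -36 + 25 = -11$)
$l = - \frac{7134}{9511}$ ($l = 7134 \left(- \frac{1}{9511}\right) = - \frac{7134}{9511} \approx -0.75008$)
$\left(-22960 + l\right) + \left(A - 89\right) \left(-77\right) = \left(-22960 - \frac{7134}{9511}\right) + \left(-11 - 89\right) \left(-77\right) = - \frac{218379694}{9511} - -7700 = - \frac{218379694}{9511} + 7700 = - \frac{145144994}{9511}$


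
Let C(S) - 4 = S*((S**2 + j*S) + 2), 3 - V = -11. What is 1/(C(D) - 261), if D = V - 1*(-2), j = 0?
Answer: 1/3871 ≈ 0.00025833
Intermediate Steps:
V = 14 (V = 3 - 1*(-11) = 3 + 11 = 14)
D = 16 (D = 14 - 1*(-2) = 14 + 2 = 16)
C(S) = 4 + S*(2 + S**2) (C(S) = 4 + S*((S**2 + 0*S) + 2) = 4 + S*((S**2 + 0) + 2) = 4 + S*(S**2 + 2) = 4 + S*(2 + S**2))
1/(C(D) - 261) = 1/((4 + 16**3 + 2*16) - 261) = 1/((4 + 4096 + 32) - 261) = 1/(4132 - 261) = 1/3871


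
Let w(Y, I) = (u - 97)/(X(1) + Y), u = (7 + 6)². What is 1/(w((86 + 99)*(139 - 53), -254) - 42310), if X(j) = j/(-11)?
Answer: -175009/7404629998 ≈ -2.3635e-5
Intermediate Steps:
u = 169 (u = 13² = 169)
X(j) = -j/11 (X(j) = j*(-1/11) = -j/11)
w(Y, I) = 72/(-1/11 + Y) (w(Y, I) = (169 - 97)/(-1/11*1 + Y) = 72/(-1/11 + Y))
1/(w((86 + 99)*(139 - 53), -254) - 42310) = 1/(792/(-1 + 11*((86 + 99)*(139 - 53))) - 42310) = 1/(792/(-1 + 11*(185*86)) - 42310) = 1/(792/(-1 + 11*15910) - 42310) = 1/(792/(-1 + 175010) - 42310) = 1/(792/175009 - 42310) = 1/(-7404629998/175009) = -175009/7404629998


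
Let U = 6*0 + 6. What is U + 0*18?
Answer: 6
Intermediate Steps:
U = 6 (U = 0 + 6 = 6)
U + 0*18 = 6 + 0*18 = 6 + 0 = 6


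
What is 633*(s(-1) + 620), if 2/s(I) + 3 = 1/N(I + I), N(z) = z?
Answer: 2744688/7 ≈ 3.9210e+5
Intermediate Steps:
s(I) = 2/(-3 + 1/(2*I)) (s(I) = 2/(-3 + 1/(I + I)) = 2/(-3 + 1/(2*I)))
633*(s(-1) + 620) = 633*(-4*(-1)/(-1 + 6*(-1)) + 620) = 633*(-4*(-1)/(-1 - 6) + 620) = 633*(-4*(-1)/(-7) + 620) = 633*(-4*(-1)*(-⅐) + 620) = 633*(-4/7 + 620) = 633*(4336/7) = 2744688/7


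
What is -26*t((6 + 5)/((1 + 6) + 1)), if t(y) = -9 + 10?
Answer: -26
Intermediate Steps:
t(y) = 1
-26*t((6 + 5)/((1 + 6) + 1)) = -26*1 = -26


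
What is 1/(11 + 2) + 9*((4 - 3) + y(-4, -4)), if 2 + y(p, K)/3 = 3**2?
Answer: 2575/13 ≈ 198.08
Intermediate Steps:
y(p, K) = 21 (y(p, K) = -6 + 3*3**2 = -6 + 3*9 = -6 + 27 = 21)
1/(11 + 2) + 9*((4 - 3) + y(-4, -4)) = 1/(11 + 2) + 9*((4 - 3) + 21) = 1/13 + 9*(1 + 21) = 1/13 + 9*22 = 1/13 + 198 = 2575/13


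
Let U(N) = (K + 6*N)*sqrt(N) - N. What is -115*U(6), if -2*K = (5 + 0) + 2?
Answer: 690 - 7475*sqrt(6)/2 ≈ -8465.0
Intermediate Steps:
K = -7/2 (K = -((5 + 0) + 2)/2 = -(5 + 2)/2 = -1/2*7 = -7/2 ≈ -3.5000)
U(N) = -N + sqrt(N)*(-7/2 + 6*N) (U(N) = (-7/2 + 6*N)*sqrt(N) - N = sqrt(N)*(-7/2 + 6*N) - N = -N + sqrt(N)*(-7/2 + 6*N))
-115*U(6) = -115*(-1*6 + 6*6**(3/2) - 7*sqrt(6)/2) = -115*(-6 + 6*(6*sqrt(6)) - 7*sqrt(6)/2) = -115*(-6 + 36*sqrt(6) - 7*sqrt(6)/2) = -115*(-6 + 65*sqrt(6)/2) = 690 - 7475*sqrt(6)/2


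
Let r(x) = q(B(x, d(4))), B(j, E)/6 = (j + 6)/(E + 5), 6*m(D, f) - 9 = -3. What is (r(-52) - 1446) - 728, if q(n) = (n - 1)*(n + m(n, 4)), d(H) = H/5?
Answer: 75225/841 ≈ 89.447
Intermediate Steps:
d(H) = H/5 (d(H) = H*(⅕) = H/5)
m(D, f) = 1 (m(D, f) = 3/2 + (⅙)*(-3) = 3/2 - ½ = 1)
B(j, E) = 6*(6 + j)/(5 + E) (B(j, E) = 6*((j + 6)/(E + 5)) = 6*((6 + j)/(5 + E)) = 6*(6 + j)/(5 + E))
q(n) = (1 + n)*(-1 + n) (q(n) = (n - 1)*(n + 1) = (-1 + n)*(1 + n) = (1 + n)*(-1 + n))
r(x) = -1 + (180/29 + 30*x/29)² (r(x) = -1 + (6*(6 + x)/(5 + (⅕)*4))² = -1 + (6*(6 + x)/(5 + ⅘))² = -1 + (6*(6 + x)/(29/5))² = -1 + (6*(5/29)*(6 + x))² = -1 + (180/29 + 30*x/29)²)
(r(-52) - 1446) - 728 = ((-1 + 900*(6 - 52)²/841) - 1446) - 728 = ((-1 + (900/841)*(-46)²) - 1446) - 728 = ((-1 + (900/841)*2116) - 1446) - 728 = ((-1 + 1904400/841) - 1446) - 728 = (1903559/841 - 1446) - 728 = 687473/841 - 728 = 75225/841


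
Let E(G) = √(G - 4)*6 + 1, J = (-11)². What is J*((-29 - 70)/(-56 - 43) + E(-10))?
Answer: 242 + 726*I*√14 ≈ 242.0 + 2716.4*I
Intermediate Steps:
J = 121
E(G) = 1 + 6*√(-4 + G) (E(G) = √(-4 + G)*6 + 1 = 6*√(-4 + G) + 1 = 1 + 6*√(-4 + G))
J*((-29 - 70)/(-56 - 43) + E(-10)) = 121*((-29 - 70)/(-56 - 43) + (1 + 6*√(-4 - 10))) = 121*(-99/(-99) + (1 + 6*√(-14))) = 121*(-99*(-1/99) + (1 + 6*(I*√14))) = 121*(1 + (1 + 6*I*√14)) = 121*(2 + 6*I*√14) = 242 + 726*I*√14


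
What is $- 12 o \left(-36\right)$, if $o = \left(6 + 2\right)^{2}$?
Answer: $27648$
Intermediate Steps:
$o = 64$ ($o = 8^{2} = 64$)
$- 12 o \left(-36\right) = \left(-12\right) 64 \left(-36\right) = \left(-768\right) \left(-36\right) = 27648$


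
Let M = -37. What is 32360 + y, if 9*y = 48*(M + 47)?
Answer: 97240/3 ≈ 32413.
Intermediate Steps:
y = 160/3 (y = (48*(-37 + 47))/9 = (48*10)/9 = (⅑)*480 = 160/3 ≈ 53.333)
32360 + y = 32360 + 160/3 = 97240/3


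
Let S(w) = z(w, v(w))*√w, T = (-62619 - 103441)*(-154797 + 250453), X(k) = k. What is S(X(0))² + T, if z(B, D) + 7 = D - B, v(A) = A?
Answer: -15884635360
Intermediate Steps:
z(B, D) = -7 + D - B (z(B, D) = -7 + (D - B) = -7 + D - B)
T = -15884635360 (T = -166060*95656 = -15884635360)
S(w) = -7*√w (S(w) = (-7 + w - w)*√w = -7*√w)
S(X(0))² + T = (-7*√0)² - 15884635360 = (-7*0)² - 15884635360 = 0² - 15884635360 = 0 - 15884635360 = -15884635360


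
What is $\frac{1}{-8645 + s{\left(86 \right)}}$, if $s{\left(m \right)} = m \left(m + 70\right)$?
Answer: $\frac{1}{4771} \approx 0.0002096$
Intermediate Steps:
$s{\left(m \right)} = m \left(70 + m\right)$
$\frac{1}{-8645 + s{\left(86 \right)}} = \frac{1}{-8645 + 86 \left(70 + 86\right)} = \frac{1}{-8645 + 86 \cdot 156} = \frac{1}{-8645 + 13416} = \frac{1}{4771}$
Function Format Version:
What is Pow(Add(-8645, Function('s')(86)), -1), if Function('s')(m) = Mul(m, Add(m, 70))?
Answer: Rational(1, 4771) ≈ 0.00020960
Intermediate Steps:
Function('s')(m) = Mul(m, Add(70, m))
Pow(Add(-8645, Function('s')(86)), -1) = Pow(Add(-8645, Mul(86, Add(70, 86))), -1) = Pow(Add(-8645, Mul(86, 156)), -1) = Pow(Add(-8645, 13416), -1) = Pow(4771, -1) = Rational(1, 4771)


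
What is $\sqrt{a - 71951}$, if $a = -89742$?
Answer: $i \sqrt{161693} \approx 402.11 i$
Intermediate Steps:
$\sqrt{a - 71951} = \sqrt{-89742 - 71951} = \sqrt{-161693} = i \sqrt{161693}$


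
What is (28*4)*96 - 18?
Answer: 10734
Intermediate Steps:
(28*4)*96 - 18 = 112*96 - 18 = 10752 - 18 = 10734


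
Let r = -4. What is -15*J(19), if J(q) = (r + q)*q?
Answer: -4275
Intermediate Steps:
J(q) = q*(-4 + q) (J(q) = (-4 + q)*q = q*(-4 + q))
-15*J(19) = -285*(-4 + 19) = -285*15 = -15*285 = -4275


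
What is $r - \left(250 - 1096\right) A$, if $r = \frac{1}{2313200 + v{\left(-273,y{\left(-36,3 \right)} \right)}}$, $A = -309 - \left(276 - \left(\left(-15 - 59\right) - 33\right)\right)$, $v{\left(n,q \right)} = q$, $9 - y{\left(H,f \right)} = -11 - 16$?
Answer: $- \frac{1354242377951}{2313236} \approx -5.8543 \cdot 10^{5}$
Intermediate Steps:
$y{\left(H,f \right)} = 36$ ($y{\left(H,f \right)} = 9 - \left(-11 - 16\right) = 9 - -27 = 9 + 27 = 36$)
$A = -692$ ($A = -309 - \left(276 - \left(-74 - 33\right)\right) = -309 - \left(276 - -107\right) = -309 - \left(276 + 107\right) = -309 - 383 = -692$)
$r = \frac{1}{2313236}$ ($r = \frac{1}{2313200 + 36} = \frac{1}{2313236} \approx 4.3229 \cdot 10^{-7}$)
$r - \left(250 - 1096\right) A = \frac{1}{2313236} - \left(250 - 1096\right) \left(-692\right) = \frac{1}{2313236} - \left(-846\right) \left(-692\right) = \frac{1}{2313236} - 585432 = - \frac{1354242377951}{2313236}$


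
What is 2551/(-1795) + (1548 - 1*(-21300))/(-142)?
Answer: -20687201/127445 ≈ -162.32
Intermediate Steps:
2551/(-1795) + (1548 - 1*(-21300))/(-142) = 2551*(-1/1795) + (1548 + 21300)*(-1/142) = -2551/1795 + 22848*(-1/142) = -2551/1795 - 11424/71 = -20687201/127445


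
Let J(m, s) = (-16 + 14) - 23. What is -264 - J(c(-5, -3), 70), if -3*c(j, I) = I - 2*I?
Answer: -239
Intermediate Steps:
c(j, I) = I/3 (c(j, I) = -(I - 2*I)/3 = -(-1)*I/3 = I/3)
J(m, s) = -25 (J(m, s) = -2 - 23 = -25)
-264 - J(c(-5, -3), 70) = -264 - 1*(-25) = -264 + 25 = -239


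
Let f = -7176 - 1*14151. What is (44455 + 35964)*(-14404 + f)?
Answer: -2873451289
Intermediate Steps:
f = -21327 (f = -7176 - 14151 = -21327)
(44455 + 35964)*(-14404 + f) = (44455 + 35964)*(-14404 - 21327) = 80419*(-35731) = -2873451289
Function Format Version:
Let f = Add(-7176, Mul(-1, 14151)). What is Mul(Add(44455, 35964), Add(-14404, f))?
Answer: -2873451289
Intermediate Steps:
f = -21327 (f = Add(-7176, -14151) = -21327)
Mul(Add(44455, 35964), Add(-14404, f)) = Mul(Add(44455, 35964), Add(-14404, -21327)) = Mul(80419, -35731) = -2873451289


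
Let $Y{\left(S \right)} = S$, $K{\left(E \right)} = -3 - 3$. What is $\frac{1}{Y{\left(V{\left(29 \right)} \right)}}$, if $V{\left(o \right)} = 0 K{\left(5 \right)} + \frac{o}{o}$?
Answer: $1$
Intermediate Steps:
$K{\left(E \right)} = -6$ ($K{\left(E \right)} = -3 - 3 = -6$)
$V{\left(o \right)} = 1$ ($V{\left(o \right)} = 0 \left(-6\right) + \frac{o}{o} = 0 + 1 = 1$)
$\frac{1}{Y{\left(V{\left(29 \right)} \right)}} = 1^{-1} = 1$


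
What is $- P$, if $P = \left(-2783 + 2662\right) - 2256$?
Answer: $2377$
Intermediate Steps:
$P = -2377$ ($P = -121 - 2256 = -2377$)
$- P = \left(-1\right) \left(-2377\right) = 2377$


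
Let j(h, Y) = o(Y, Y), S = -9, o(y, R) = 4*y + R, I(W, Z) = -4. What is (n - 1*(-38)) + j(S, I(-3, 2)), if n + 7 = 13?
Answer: 24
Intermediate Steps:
n = 6 (n = -7 + 13 = 6)
o(y, R) = R + 4*y
j(h, Y) = 5*Y (j(h, Y) = Y + 4*Y = 5*Y)
(n - 1*(-38)) + j(S, I(-3, 2)) = (6 - 1*(-38)) + 5*(-4) = (6 + 38) - 20 = 44 - 20 = 24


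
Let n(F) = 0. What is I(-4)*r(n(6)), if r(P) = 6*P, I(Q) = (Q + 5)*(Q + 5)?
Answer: 0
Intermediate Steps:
I(Q) = (5 + Q)² (I(Q) = (5 + Q)*(5 + Q) = (5 + Q)²)
I(-4)*r(n(6)) = (5 - 4)²*(6*0) = 1²*0 = 1*0 = 0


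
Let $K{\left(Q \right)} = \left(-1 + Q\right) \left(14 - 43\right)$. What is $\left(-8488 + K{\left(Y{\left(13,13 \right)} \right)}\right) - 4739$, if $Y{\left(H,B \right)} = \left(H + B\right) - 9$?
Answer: $-13691$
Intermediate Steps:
$Y{\left(H,B \right)} = -9 + B + H$ ($Y{\left(H,B \right)} = \left(B + H\right) - 9 = -9 + B + H$)
$K{\left(Q \right)} = 29 - 29 Q$ ($K{\left(Q \right)} = \left(-1 + Q\right) \left(-29\right) = 29 - 29 Q$)
$\left(-8488 + K{\left(Y{\left(13,13 \right)} \right)}\right) - 4739 = \left(-8488 + \left(29 - 29 \left(-9 + 13 + 13\right)\right)\right) - 4739 = \left(-8488 + \left(29 - 493\right)\right) - 4739 = \left(-8488 - 464\right) - 4739 = -8952 - 4739 = -13691$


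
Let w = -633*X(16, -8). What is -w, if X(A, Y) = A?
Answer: 10128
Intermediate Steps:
w = -10128 (w = -633*16 = -10128)
-w = -1*(-10128) = 10128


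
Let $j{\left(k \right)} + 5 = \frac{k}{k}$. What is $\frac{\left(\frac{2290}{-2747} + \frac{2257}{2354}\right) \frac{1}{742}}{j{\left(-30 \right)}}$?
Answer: $- \frac{115617}{2741769712} \approx -4.2169 \cdot 10^{-5}$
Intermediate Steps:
$j{\left(k \right)} = -4$ ($j{\left(k \right)} = -5 + \frac{k}{k} = -5 + 1 = -4$)
$\frac{\left(\frac{2290}{-2747} + \frac{2257}{2354}\right) \frac{1}{742}}{j{\left(-30 \right)}} = \frac{\left(\frac{2290}{-2747} + \frac{2257}{2354}\right) \frac{1}{742}}{-4} = \left(2290 \left(- \frac{1}{2747}\right) + 2257 \cdot \frac{1}{2354}\right) \frac{1}{742} \left(- \frac{1}{4}\right) = \left(- \frac{2290}{2747} + \frac{2257}{2354}\right) \frac{1}{742} \left(- \frac{1}{4}\right) = \frac{809319}{6466438} \cdot \frac{1}{742} \left(- \frac{1}{4}\right) = \frac{115617}{685442428} \left(- \frac{1}{4}\right) = - \frac{115617}{2741769712}$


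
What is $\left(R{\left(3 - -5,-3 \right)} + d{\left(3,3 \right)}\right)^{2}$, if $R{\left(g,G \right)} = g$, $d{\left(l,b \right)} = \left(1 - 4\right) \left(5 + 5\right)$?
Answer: $484$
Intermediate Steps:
$d{\left(l,b \right)} = -30$ ($d{\left(l,b \right)} = \left(-3\right) 10 = -30$)
$\left(R{\left(3 - -5,-3 \right)} + d{\left(3,3 \right)}\right)^{2} = \left(\left(3 - -5\right) - 30\right)^{2} = \left(\left(3 + 5\right) - 30\right)^{2} = \left(8 - 30\right)^{2} = \left(-22\right)^{2} = 484$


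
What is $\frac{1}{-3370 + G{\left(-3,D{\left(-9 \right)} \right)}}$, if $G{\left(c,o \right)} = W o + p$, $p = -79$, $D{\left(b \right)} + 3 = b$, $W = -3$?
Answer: $- \frac{1}{3413} \approx -0.000293$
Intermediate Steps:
$D{\left(b \right)} = -3 + b$
$G{\left(c,o \right)} = -79 - 3 o$ ($G{\left(c,o \right)} = - 3 o - 79 = -79 - 3 o$)
$\frac{1}{-3370 + G{\left(-3,D{\left(-9 \right)} \right)}} = \frac{1}{-3370 - \left(79 + 3 \left(-3 - 9\right)\right)} = \frac{1}{-3370 - 43} = \frac{1}{-3413} = - \frac{1}{3413}$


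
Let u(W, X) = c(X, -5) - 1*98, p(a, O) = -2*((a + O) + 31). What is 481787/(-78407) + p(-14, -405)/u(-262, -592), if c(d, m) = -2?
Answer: -27255633/1960175 ≈ -13.905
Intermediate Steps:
p(a, O) = -62 - 2*O - 2*a (p(a, O) = -2*((O + a) + 31) = -2*(31 + O + a) = -62 - 2*O - 2*a)
u(W, X) = -100 (u(W, X) = -2 - 1*98 = -2 - 98 = -100)
481787/(-78407) + p(-14, -405)/u(-262, -592) = 481787/(-78407) + (-62 - 2*(-405) - 2*(-14))/(-100) = 481787*(-1/78407) + (-62 + 810 + 28)*(-1/100) = -481787/78407 + 776*(-1/100) = -481787/78407 - 194/25 = -27255633/1960175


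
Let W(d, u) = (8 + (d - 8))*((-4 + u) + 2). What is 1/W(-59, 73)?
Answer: -1/4189 ≈ -0.00023872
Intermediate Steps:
W(d, u) = d*(-2 + u) (W(d, u) = (8 + (-8 + d))*(-2 + u) = d*(-2 + u))
1/W(-59, 73) = 1/(-59*(-2 + 73)) = 1/(-59*71) = 1/(-4189) = -1/4189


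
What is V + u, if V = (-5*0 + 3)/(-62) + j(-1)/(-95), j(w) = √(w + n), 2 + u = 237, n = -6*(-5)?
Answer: 14567/62 - √29/95 ≈ 234.90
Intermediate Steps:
n = 30
u = 235 (u = -2 + 237 = 235)
j(w) = √(30 + w) (j(w) = √(w + 30) = √(30 + w))
V = -3/62 - √29/95 (V = (-5*0 + 3)/(-62) + √(30 - 1)/(-95) = (0 + 3)*(-1/62) + √29*(-1/95) = 3*(-1/62) - √29/95 = -3/62 - √29/95 ≈ -0.10507)
V + u = (-3/62 - √29/95) + 235 = 14567/62 - √29/95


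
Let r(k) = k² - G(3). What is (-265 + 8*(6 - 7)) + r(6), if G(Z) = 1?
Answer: -238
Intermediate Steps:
r(k) = -1 + k² (r(k) = k² - 1*1 = k² - 1 = -1 + k²)
(-265 + 8*(6 - 7)) + r(6) = (-265 + 8*(6 - 7)) + (-1 + 6²) = (-265 + 8*(-1)) + (-1 + 36) = (-265 - 8) + 35 = -273 + 35 = -238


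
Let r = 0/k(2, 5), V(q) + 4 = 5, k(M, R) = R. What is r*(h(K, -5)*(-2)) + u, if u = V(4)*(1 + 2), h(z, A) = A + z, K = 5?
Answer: 3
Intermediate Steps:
V(q) = 1 (V(q) = -4 + 5 = 1)
r = 0 (r = 0/5 = 0*(1/5) = 0)
u = 3 (u = 1*(1 + 2) = 1*3 = 3)
r*(h(K, -5)*(-2)) + u = 0*((-5 + 5)*(-2)) + 3 = 0*(0*(-2)) + 3 = 0*0 + 3 = 0 + 3 = 3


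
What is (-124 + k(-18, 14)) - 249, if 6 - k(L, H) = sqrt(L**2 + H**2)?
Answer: -367 - 2*sqrt(130) ≈ -389.80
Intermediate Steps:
k(L, H) = 6 - sqrt(H**2 + L**2) (k(L, H) = 6 - sqrt(L**2 + H**2) = 6 - sqrt(H**2 + L**2))
(-124 + k(-18, 14)) - 249 = (-124 + (6 - sqrt(14**2 + (-18)**2))) - 249 = (-124 + (6 - sqrt(196 + 324))) - 249 = (-124 + (6 - sqrt(520))) - 249 = (-124 + (6 - 2*sqrt(130))) - 249 = (-118 - 2*sqrt(130)) - 249 = -367 - 2*sqrt(130)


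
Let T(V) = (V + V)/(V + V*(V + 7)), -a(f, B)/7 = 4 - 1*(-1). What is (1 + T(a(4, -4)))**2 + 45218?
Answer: 32964547/729 ≈ 45219.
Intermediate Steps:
a(f, B) = -35 (a(f, B) = -7*(4 - 1*(-1)) = -7*(4 + 1) = -7*5 = -35)
T(V) = 2*V/(V + V*(7 + V)) (T(V) = (2*V)/(V + V*(7 + V)) = 2*V/(V + V*(7 + V)))
(1 + T(a(4, -4)))**2 + 45218 = (1 + 2/(8 - 35))**2 + 45218 = (1 + 2/(-27))**2 + 45218 = (1 + 2*(-1/27))**2 + 45218 = (1 - 2/27)**2 + 45218 = (25/27)**2 + 45218 = 625/729 + 45218 = 32964547/729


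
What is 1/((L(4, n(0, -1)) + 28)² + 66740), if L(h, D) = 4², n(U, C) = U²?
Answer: 1/68676 ≈ 1.4561e-5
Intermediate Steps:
L(h, D) = 16
1/((L(4, n(0, -1)) + 28)² + 66740) = 1/((16 + 28)² + 66740) = 1/(44² + 66740) = 1/(1936 + 66740) = 1/68676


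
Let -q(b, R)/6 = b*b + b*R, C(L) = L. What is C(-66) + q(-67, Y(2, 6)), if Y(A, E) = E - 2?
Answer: -25392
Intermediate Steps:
Y(A, E) = -2 + E
q(b, R) = -6*b² - 6*R*b (q(b, R) = -6*(b*b + b*R) = -6*(b² + R*b) = -6*b² - 6*R*b)
C(-66) + q(-67, Y(2, 6)) = -66 - 6*(-67)*((-2 + 6) - 67) = -66 - 6*(-67)*(4 - 67) = -66 - 6*(-67)*(-63) = -66 - 25326 = -25392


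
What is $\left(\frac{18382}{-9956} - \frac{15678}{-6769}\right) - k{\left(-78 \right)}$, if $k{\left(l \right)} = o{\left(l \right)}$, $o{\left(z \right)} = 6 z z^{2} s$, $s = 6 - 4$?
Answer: $\frac{191886533094373}{33696082} \approx 5.6946 \cdot 10^{6}$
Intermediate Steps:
$s = 2$
$o{\left(z \right)} = 12 z^{3}$ ($o{\left(z \right)} = 6 z z^{2} \cdot 2 = 6 z^{3} \cdot 2 = 12 z^{3}$)
$k{\left(l \right)} = 12 l^{3}$
$\left(\frac{18382}{-9956} - \frac{15678}{-6769}\right) - k{\left(-78 \right)} = \left(\frac{18382}{-9956} - \frac{15678}{-6769}\right) - 12 \left(-78\right)^{3} = \left(18382 \left(- \frac{1}{9956}\right) - - \frac{15678}{6769}\right) - 12 \left(-474552\right) = \left(- \frac{9191}{4978} + \frac{15678}{6769}\right) - -5694624 = \frac{15831205}{33696082} + 5694624 = \frac{191886533094373}{33696082}$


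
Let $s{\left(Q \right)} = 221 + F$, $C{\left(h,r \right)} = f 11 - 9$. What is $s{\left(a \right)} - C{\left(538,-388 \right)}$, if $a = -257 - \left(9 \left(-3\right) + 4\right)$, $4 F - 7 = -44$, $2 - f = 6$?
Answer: $\frac{1059}{4} \approx 264.75$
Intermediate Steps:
$f = -4$ ($f = 2 - 6 = -4$)
$F = - \frac{37}{4}$ ($F = \frac{7}{4} + \frac{1}{4} \left(-44\right) = \frac{7}{4} - 11 = - \frac{37}{4} \approx -9.25$)
$a = -234$ ($a = -257 - \left(-27 + 4\right) = -257 - -23 = -257 + 23 = -234$)
$C{\left(h,r \right)} = -53$ ($C{\left(h,r \right)} = \left(-4\right) 11 - 9 = -44 - 9 = -53$)
$s{\left(Q \right)} = \frac{847}{4}$ ($s{\left(Q \right)} = 221 - \frac{37}{4} = \frac{847}{4}$)
$s{\left(a \right)} - C{\left(538,-388 \right)} = \frac{847}{4} - -53 = \frac{847}{4} + 53 = \frac{1059}{4}$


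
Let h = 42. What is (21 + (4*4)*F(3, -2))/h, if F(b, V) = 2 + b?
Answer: 101/42 ≈ 2.4048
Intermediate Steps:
(21 + (4*4)*F(3, -2))/h = (21 + (4*4)*(2 + 3))/42 = (21 + 16*5)*(1/42) = (21 + 80)*(1/42) = 101*(1/42) = 101/42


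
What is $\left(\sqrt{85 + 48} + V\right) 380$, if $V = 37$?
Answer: $14060 + 380 \sqrt{133} \approx 18442.0$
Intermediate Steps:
$\left(\sqrt{85 + 48} + V\right) 380 = \left(\sqrt{85 + 48} + 37\right) 380 = \left(\sqrt{133} + 37\right) 380 = \left(37 + \sqrt{133}\right) 380 = 14060 + 380 \sqrt{133}$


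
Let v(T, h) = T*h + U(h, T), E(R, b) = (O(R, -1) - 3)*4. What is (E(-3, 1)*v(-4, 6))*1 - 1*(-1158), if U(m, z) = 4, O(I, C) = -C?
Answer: 1318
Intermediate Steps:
E(R, b) = -8 (E(R, b) = (-1*(-1) - 3)*4 = (1 - 3)*4 = -2*4 = -8)
v(T, h) = 4 + T*h (v(T, h) = T*h + 4 = 4 + T*h)
(E(-3, 1)*v(-4, 6))*1 - 1*(-1158) = -8*(4 - 4*6)*1 - 1*(-1158) = -8*(4 - 24)*1 + 1158 = -8*(-20)*1 + 1158 = 160*1 + 1158 = 160 + 1158 = 1318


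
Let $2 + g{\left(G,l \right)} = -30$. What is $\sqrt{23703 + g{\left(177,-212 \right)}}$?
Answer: $\sqrt{23671} \approx 153.85$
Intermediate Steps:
$g{\left(G,l \right)} = -32$ ($g{\left(G,l \right)} = -2 - 30 = -32$)
$\sqrt{23703 + g{\left(177,-212 \right)}} = \sqrt{23703 - 32} = \sqrt{23671}$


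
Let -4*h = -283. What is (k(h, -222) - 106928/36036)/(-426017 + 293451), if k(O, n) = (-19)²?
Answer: -3225517/1194287094 ≈ -0.0027008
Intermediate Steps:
h = 283/4 (h = -¼*(-283) = 283/4 ≈ 70.750)
k(O, n) = 361
(k(h, -222) - 106928/36036)/(-426017 + 293451) = (361 - 106928/36036)/(-426017 + 293451) = (361 - 106928*1/36036)/(-132566) = (361 - 26732/9009)*(-1/132566) = (3225517/9009)*(-1/132566) = -3225517/1194287094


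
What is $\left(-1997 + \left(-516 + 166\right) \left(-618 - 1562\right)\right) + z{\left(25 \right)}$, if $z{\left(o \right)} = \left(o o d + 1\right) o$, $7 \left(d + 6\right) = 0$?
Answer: $667278$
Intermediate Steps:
$d = -6$ ($d = -6 + \frac{1}{7} \cdot 0 = -6 + 0 = -6$)
$z{\left(o \right)} = o \left(1 - 6 o^{2}\right)$ ($z{\left(o \right)} = \left(o o \left(-6\right) + 1\right) o = \left(o^{2} \left(-6\right) + 1\right) o = \left(- 6 o^{2} + 1\right) o = \left(1 - 6 o^{2}\right) o = o \left(1 - 6 o^{2}\right)$)
$\left(-1997 + \left(-516 + 166\right) \left(-618 - 1562\right)\right) + z{\left(25 \right)} = \left(-1997 + \left(-516 + 166\right) \left(-618 - 1562\right)\right) + \left(25 - 6 \cdot 25^{3}\right) = \left(-1997 - -763000\right) + \left(25 - 93750\right) = \left(-1997 + 763000\right) + \left(25 - 93750\right) = 761003 - 93725 = 667278$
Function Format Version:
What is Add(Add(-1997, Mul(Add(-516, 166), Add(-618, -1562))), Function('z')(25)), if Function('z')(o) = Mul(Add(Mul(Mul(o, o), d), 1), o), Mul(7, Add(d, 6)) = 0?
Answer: 667278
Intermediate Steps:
d = -6 (d = Add(-6, Mul(Rational(1, 7), 0)) = Add(-6, 0) = -6)
Function('z')(o) = Mul(o, Add(1, Mul(-6, Pow(o, 2)))) (Function('z')(o) = Mul(Add(Mul(Mul(o, o), -6), 1), o) = Mul(Add(Mul(Pow(o, 2), -6), 1), o) = Mul(Add(Mul(-6, Pow(o, 2)), 1), o) = Mul(Add(1, Mul(-6, Pow(o, 2))), o) = Mul(o, Add(1, Mul(-6, Pow(o, 2)))))
Add(Add(-1997, Mul(Add(-516, 166), Add(-618, -1562))), Function('z')(25)) = Add(Add(-1997, Mul(Add(-516, 166), Add(-618, -1562))), Add(25, Mul(-6, Pow(25, 3)))) = Add(Add(-1997, Mul(-350, -2180)), Add(25, Mul(-6, 15625))) = Add(Add(-1997, 763000), Add(25, -93750)) = Add(761003, -93725) = 667278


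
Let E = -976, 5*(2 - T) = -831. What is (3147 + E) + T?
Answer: 11696/5 ≈ 2339.2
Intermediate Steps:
T = 841/5 (T = 2 - ⅕*(-831) = 2 + 831/5 = 841/5 ≈ 168.20)
(3147 + E) + T = (3147 - 976) + 841/5 = 2171 + 841/5 = 11696/5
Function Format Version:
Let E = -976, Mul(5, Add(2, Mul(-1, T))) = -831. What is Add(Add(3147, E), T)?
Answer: Rational(11696, 5) ≈ 2339.2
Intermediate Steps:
T = Rational(841, 5) (T = Add(2, Mul(Rational(-1, 5), -831)) = Add(2, Rational(831, 5)) = Rational(841, 5) ≈ 168.20)
Add(Add(3147, E), T) = Add(Add(3147, -976), Rational(841, 5)) = Add(2171, Rational(841, 5)) = Rational(11696, 5)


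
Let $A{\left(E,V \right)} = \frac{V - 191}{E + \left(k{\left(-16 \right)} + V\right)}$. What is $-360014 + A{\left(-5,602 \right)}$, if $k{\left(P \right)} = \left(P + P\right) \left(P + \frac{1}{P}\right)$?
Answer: $- \frac{399975143}{1111} \approx -3.6001 \cdot 10^{5}$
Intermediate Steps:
$k{\left(P \right)} = 2 P \left(P + \frac{1}{P}\right)$
$A{\left(E,V \right)} = \frac{-191 + V}{514 + E + V}$ ($A{\left(E,V \right)} = \frac{V - 191}{E + \left(\left(2 + 2 \left(-16\right)^{2}\right) + V\right)} = \frac{-191 + V}{E + \left(\left(2 + 2 \cdot 256\right) + V\right)} = \frac{-191 + V}{E + \left(\left(2 + 512\right) + V\right)} = \frac{-191 + V}{E + \left(514 + V\right)} = \frac{-191 + V}{514 + E + V}$)
$-360014 + A{\left(-5,602 \right)} = -360014 + \frac{-191 + 602}{514 - 5 + 602} = -360014 + \frac{1}{1111} \cdot 411 = -360014 + \frac{411}{1111} = - \frac{399975143}{1111}$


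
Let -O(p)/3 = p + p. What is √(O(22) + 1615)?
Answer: √1483 ≈ 38.510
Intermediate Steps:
O(p) = -6*p (O(p) = -3*(p + p) = -6*p)
√(O(22) + 1615) = √(-6*22 + 1615) = √(-132 + 1615) = √1483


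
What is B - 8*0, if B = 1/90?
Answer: 1/90 ≈ 0.011111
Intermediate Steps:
B = 1/90 ≈ 0.011111
B - 8*0 = 1/90 - 8*0 = 1/90 - 0 = 1/90 - 1*0 = 1/90 + 0 = 1/90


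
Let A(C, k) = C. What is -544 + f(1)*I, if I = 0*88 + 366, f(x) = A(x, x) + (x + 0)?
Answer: 188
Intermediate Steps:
f(x) = 2*x (f(x) = x + (x + 0) = x + x = 2*x)
I = 366 (I = 0 + 366 = 366)
-544 + f(1)*I = -544 + (2*1)*366 = -544 + 2*366 = -544 + 732 = 188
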